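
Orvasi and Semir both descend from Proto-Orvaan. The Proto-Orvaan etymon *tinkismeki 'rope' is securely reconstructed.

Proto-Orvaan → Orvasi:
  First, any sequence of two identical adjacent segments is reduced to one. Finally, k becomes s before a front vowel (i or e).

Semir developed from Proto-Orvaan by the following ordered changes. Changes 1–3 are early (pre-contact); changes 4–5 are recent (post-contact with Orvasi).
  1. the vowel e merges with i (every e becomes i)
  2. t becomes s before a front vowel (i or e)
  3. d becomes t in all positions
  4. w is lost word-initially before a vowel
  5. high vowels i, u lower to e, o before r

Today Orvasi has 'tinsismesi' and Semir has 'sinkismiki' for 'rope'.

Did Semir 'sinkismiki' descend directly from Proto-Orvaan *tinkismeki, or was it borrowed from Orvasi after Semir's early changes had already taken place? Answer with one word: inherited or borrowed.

If inherited, *tinkismeki would pass through all of Semir's changes:
Semir: *tinkismeki > tinkismiki > sinkismiki  (by vowel merger, palatalisation)
If borrowed from Orvasi 'tinsismesi' after the early changes, it would undergo only the recent ones:
  rule 4 (glide loss): no change (tinsismesi)
  rule 5 (pre-rhotic lowering): no change (tinsismesi)
  ⇒ as a loan: tinsismesi
Semir 'sinkismiki' matches the inherited outcome exactly, so it is an inherited cognate, not a loan.

inherited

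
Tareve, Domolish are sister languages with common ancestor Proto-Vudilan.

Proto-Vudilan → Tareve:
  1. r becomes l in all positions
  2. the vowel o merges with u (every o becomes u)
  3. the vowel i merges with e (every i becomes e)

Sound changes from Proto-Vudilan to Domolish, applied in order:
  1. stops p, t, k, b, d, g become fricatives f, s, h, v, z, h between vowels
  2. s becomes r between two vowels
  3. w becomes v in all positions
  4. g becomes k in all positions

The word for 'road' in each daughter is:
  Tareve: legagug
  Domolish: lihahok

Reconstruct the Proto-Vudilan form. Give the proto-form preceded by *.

Position 5: Tareve has g, Domolish has h. Tareve preserves g here (none of its changes turn any other segment into g), so the proto-segment is *g.
Position 7: Tareve has g, Domolish has k. Tareve preserves g here (none of its changes turn any other segment into g), so the proto-segment is *g.
Position 2: Tareve has e, Domolish has i. Domolish preserves i here (none of its changes turn any other segment into i), so the proto-segment is *i.
Verify the candidate proto-form against each daughter:
Tareve: *ligagog > ligagug > legagug  (by vowel merger, vowel merger)
Domolish: *ligagog > lihahog > lihahok  (by intervocalic lenition, unconditioned shift)
No other proto-form is consistent with every reflex, so the reconstruction is *ligagog.

*ligagog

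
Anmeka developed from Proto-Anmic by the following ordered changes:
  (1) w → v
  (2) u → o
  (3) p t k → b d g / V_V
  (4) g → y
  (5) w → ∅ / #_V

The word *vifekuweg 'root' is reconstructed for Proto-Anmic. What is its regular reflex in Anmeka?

Anmeka: *vifekuweg > vifekuveg > vifekoveg > vifegoveg > vifeyovey  (by unconditioned shift, vowel merger, intervocalic voicing, unconditioned shift)

vifeyovey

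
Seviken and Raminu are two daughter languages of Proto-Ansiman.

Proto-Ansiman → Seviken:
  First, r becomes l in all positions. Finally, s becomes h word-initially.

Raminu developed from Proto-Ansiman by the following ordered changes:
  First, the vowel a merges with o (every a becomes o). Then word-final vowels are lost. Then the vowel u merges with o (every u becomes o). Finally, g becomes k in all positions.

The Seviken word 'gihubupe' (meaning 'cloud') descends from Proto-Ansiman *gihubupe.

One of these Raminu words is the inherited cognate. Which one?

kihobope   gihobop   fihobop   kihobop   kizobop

Raminu: *gihubupe
  gihubupe (rule 1 does not apply)
  gihubupe → gihubup   [apocope]
  gihubup → gihobop   [vowel merger]
  gihobop → kihobop   [unconditioned shift]
  giving Raminu kihobop.

kihobop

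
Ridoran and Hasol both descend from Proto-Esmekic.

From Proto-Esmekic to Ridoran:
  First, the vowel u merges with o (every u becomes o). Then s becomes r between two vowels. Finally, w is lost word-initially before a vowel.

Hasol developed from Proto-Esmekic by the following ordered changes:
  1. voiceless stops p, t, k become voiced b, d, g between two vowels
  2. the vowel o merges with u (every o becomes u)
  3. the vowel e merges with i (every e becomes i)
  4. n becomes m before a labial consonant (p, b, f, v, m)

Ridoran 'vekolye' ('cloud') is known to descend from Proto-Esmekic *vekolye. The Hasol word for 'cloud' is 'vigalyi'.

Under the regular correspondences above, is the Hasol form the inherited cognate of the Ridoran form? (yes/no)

no

Derive the expected Hasol reflex of *vekolye:
Hasol: *vekolye
  vekolye → vegolye   [intervocalic voicing]
  vegolye → vegulye   [vowel merger]
  vegulye → vigulyi   [vowel merger]
  vigulyi (rule 4 does not apply)
  giving Hasol vigulyi.
The regular Hasol reflex would be 'vigulyi', but the attested form is 'vigalyi'. The correspondence is irregular, so they are not cognates (the Hasol form has a different source).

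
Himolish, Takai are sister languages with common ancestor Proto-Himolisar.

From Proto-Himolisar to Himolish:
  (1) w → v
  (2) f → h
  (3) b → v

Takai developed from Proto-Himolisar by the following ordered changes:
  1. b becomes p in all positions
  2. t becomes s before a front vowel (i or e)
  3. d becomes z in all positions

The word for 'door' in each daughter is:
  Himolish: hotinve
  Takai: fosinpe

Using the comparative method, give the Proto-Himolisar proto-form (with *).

Position 3: Himolish has t, Takai has s. Himolish preserves t here (none of its changes turn any other segment into t), so the proto-segment is *t.
Position 1: Himolish has h, Takai has f. Takai preserves f here (none of its changes turn any other segment into f), so the proto-segment is *f.
This points to *fotinbe. Verify forward in each daughter:
Himolish: *fotinbe
  fotinbe (rule 1 does not apply)
  fotinbe → hotinbe   [unconditioned shift]
  hotinbe → hotinve   [unconditioned shift]
  giving Himolish hotinve.
Takai: *fotinbe
  fotinbe → fotinpe   [unconditioned shift]
  fotinpe → fosinpe   [palatalisation]
  fosinpe (rule 3 does not apply)
  giving Takai fosinpe.
Only *fotinbe yields all of Himolish hotinve, Takai fosinpe.

*fotinbe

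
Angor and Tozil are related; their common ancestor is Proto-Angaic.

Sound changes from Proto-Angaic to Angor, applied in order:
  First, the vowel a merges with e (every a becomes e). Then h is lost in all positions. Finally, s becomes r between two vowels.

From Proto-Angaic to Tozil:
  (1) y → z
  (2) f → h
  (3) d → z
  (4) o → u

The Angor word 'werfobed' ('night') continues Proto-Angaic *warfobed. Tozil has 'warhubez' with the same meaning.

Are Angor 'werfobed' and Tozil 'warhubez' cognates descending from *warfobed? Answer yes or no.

Derive the expected Tozil reflex of *warfobed:
Tozil: *warfobed
  warfobed (rule 1 does not apply)
  warfobed → warhobed   [unconditioned shift]
  warhobed → warhobez   [unconditioned shift]
  warhobez → warhubez   [vowel merger]
  giving Tozil warhubez.
Tozil 'warhubez' matches the regular reflex exactly, so the pair is cognate.

yes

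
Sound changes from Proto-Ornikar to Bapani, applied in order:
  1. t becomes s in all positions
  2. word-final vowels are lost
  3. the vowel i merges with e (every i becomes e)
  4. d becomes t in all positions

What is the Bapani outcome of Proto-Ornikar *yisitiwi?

Bapani: *yisitiwi > yisisiwi > yisisiw > yesesew  (by unconditioned shift, apocope, vowel merger)

yesesew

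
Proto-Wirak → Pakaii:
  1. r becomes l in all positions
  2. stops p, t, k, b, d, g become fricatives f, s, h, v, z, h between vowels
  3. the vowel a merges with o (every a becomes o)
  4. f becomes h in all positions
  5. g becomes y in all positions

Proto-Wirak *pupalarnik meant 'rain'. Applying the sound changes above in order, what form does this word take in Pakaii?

puhololnik

Pakaii: start from *pupalarnik.
  rule 1 (unconditioned shift): pupalarnik → pupalalnik
  rule 2 (intervocalic lenition): pupalalnik → pufalalnik
  rule 3 (vowel merger): pufalalnik → pufololnik
  rule 4 (unconditioned shift): pufololnik → puhololnik
  rule 5: no change — puhololnik
  ⇒ Pakaii puhololnik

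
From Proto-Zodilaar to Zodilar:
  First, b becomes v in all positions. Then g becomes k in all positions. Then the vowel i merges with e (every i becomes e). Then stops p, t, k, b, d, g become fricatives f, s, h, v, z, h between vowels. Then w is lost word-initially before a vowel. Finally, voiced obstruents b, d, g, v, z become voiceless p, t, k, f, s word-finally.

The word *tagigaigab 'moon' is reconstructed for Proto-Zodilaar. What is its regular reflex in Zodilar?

tahehaehaf

Zodilar: start from *tagigaigab.
  rule 1 (unconditioned shift): tagigaigab → tagigaigav
  rule 2 (unconditioned shift): tagigaigav → takikaikav
  rule 3 (vowel merger): takikaikav → takekaekav
  rule 4 (intervocalic lenition): takekaekav → tahehaehav
  rule 5: no change — tahehaehav
  rule 6 (final devoicing): tahehaehav → tahehaehaf
  ⇒ Zodilar tahehaehaf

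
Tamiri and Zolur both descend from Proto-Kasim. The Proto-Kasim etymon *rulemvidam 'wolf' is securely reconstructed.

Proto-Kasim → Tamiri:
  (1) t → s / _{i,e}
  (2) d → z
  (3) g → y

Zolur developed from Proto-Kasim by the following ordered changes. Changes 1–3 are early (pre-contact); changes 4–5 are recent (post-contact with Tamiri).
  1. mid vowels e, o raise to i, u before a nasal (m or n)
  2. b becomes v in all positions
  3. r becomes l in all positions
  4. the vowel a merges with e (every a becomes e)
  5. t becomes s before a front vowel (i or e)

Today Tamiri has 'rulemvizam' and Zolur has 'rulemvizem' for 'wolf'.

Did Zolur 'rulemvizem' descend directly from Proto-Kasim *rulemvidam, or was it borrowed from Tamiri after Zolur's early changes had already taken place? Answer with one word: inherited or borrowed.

If inherited, *rulemvidam would pass through all of Zolur's changes:
Zolur: *rulemvidam
  rulemvidam → rulimvidam   [pre-nasal raising]
  rulimvidam (rule 2 does not apply)
  rulimvidam → lulimvidam   [unconditioned shift]
  lulimvidam → lulimvidem   [vowel merger]
  lulimvidem (rule 5 does not apply)
  giving Zolur lulimvidem.
If borrowed from Tamiri 'rulemvizam' after the early changes, it would undergo only the recent ones:
  rule 4 (vowel merger): rulemvizam → rulemvizem
  rule 5 (palatalisation): no change (rulemvizem)
  ⇒ as a loan: rulemvizem
Zolur 'rulemvizem' matches the loan outcome 'rulemvizem', not the inherited 'lulimvidem' — it skipped the early Zolur changes, so it was borrowed from Tamiri.

borrowed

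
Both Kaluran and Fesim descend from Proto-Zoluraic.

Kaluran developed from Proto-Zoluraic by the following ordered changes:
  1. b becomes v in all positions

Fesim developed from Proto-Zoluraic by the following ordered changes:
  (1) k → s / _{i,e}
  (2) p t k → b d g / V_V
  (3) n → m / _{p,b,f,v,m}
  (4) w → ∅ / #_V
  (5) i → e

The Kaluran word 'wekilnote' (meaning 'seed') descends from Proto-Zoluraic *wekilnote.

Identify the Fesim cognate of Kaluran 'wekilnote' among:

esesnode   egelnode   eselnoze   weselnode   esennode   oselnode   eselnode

eselnode

Fesim: start from *wekilnote.
  rule 1 (palatalisation): wekilnote → wesilnote
  rule 2 (intervocalic voicing): wesilnote → wesilnode
  rule 3: no change — wesilnode
  rule 4 (glide loss): wesilnode → esilnode
  rule 5 (vowel merger): esilnode → eselnode
  ⇒ Fesim eselnode
Only 'eselnode' matches the regular Fesim development of *wekilnote.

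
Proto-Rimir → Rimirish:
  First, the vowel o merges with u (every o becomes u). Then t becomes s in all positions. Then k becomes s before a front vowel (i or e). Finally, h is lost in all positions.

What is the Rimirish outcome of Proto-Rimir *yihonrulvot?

yiunrulvus

Rimirish: *yihonrulvot
  yihonrulvot → yihunrulvut   [vowel merger]
  yihunrulvut → yihunrulvus   [unconditioned shift]
  yihunrulvus (rule 3 does not apply)
  yihunrulvus → yiunrulvus   [h-loss]
  giving Rimirish yiunrulvus.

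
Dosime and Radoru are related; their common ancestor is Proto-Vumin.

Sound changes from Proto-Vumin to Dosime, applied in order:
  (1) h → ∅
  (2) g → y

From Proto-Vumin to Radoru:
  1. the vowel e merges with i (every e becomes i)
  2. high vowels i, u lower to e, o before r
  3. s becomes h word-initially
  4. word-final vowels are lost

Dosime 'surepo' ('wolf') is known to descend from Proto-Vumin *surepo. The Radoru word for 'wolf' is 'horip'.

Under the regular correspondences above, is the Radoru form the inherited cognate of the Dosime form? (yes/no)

Derive the expected Radoru reflex of *surepo:
Radoru: *surepo
  surepo → suripo   [vowel merger]
  suripo → soripo   [pre-rhotic lowering]
  soripo → horipo   [debuccalisation]
  horipo → horip   [apocope]
  giving Radoru horip.
Radoru 'horip' matches the regular reflex exactly, so the pair is cognate.

yes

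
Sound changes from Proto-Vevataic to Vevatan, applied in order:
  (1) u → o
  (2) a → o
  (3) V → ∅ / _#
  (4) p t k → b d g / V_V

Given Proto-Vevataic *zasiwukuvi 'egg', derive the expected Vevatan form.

Vevatan: *zasiwukuvi
  zasiwukuvi → zasiwokovi   [vowel merger]
  zasiwokovi → zosiwokovi   [vowel merger]
  zosiwokovi → zosiwokov   [apocope]
  zosiwokov → zosiwogov   [intervocalic voicing]
  giving Vevatan zosiwogov.

zosiwogov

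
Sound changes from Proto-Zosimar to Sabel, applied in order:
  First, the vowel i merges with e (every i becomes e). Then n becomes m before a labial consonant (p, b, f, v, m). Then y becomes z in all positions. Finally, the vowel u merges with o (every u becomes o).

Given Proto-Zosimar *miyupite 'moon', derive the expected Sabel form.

Sabel: *miyupite > meyupete > mezupete > mezopete  (by vowel merger, unconditioned shift, vowel merger)

mezopete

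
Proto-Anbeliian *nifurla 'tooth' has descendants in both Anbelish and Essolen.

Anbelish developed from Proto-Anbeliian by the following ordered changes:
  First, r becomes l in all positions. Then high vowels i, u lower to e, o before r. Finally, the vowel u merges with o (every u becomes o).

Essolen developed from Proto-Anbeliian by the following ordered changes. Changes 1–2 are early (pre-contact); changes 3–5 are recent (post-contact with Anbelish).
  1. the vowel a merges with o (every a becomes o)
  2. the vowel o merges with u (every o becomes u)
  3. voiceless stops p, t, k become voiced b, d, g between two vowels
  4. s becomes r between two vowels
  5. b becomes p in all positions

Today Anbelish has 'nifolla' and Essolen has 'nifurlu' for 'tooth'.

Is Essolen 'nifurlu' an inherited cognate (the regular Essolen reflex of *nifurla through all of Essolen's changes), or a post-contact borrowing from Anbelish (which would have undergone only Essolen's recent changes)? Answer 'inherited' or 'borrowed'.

If inherited, *nifurla would pass through all of Essolen's changes:
Essolen: start from *nifurla.
  rule 1 (vowel merger): nifurla → nifurlo
  rule 2 (vowel merger): nifurlo → nifurlu
  rule 3: no change — nifurlu
  rule 4: no change — nifurlu
  rule 5: no change — nifurlu
  ⇒ Essolen nifurlu
If borrowed from Anbelish 'nifolla' after the early changes, it would undergo only the recent ones:
  rule 3 (intervocalic voicing): no change (nifolla)
  rule 4 (rhotacism): no change (nifolla)
  rule 5 (unconditioned shift): no change (nifolla)
  ⇒ as a loan: nifolla
Essolen 'nifurlu' matches the inherited outcome exactly, so it is an inherited cognate, not a loan.

inherited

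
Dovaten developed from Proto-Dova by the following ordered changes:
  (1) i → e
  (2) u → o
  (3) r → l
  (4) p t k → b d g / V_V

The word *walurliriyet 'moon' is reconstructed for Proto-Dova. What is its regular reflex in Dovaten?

Dovaten: *walurliriyet > walurlereyet > walorlereyet > walolleleyet  (by vowel merger, vowel merger, unconditioned shift)

walolleleyet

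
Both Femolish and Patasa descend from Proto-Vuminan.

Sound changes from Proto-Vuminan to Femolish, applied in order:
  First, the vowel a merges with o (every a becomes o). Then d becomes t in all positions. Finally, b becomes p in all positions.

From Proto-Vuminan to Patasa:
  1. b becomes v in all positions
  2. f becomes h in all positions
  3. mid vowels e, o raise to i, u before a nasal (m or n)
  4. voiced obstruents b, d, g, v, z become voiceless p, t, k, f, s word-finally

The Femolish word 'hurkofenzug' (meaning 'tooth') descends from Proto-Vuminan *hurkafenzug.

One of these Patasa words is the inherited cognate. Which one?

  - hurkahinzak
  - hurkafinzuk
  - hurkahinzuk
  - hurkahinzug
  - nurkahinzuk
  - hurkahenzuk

Patasa: *hurkafenzug > hurkahenzug > hurkahinzug > hurkahinzuk  (by unconditioned shift, pre-nasal raising, final devoicing)

hurkahinzuk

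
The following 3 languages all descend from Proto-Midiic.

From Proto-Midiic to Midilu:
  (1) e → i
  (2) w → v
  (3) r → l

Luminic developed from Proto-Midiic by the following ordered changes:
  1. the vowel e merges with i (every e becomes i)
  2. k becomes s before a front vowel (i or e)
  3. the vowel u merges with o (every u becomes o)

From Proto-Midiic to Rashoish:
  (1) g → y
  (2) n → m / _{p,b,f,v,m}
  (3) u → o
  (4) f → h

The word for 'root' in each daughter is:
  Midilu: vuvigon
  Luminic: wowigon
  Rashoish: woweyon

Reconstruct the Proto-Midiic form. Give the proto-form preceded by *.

*wuwegon

Position 3: Midilu has v, Luminic has w, Rashoish has w. Luminic preserves w here (none of its changes turn any other segment into w), so the proto-segment is *w.
Position 1: Midilu has v, Luminic has w, Rashoish has w. Luminic preserves w here (none of its changes turn any other segment into w), so the proto-segment is *w.
Verify the candidate proto-form against each daughter:
Midilu: *wuwegon
  wuwegon → wuwigon   [vowel merger]
  wuwigon → vuvigon   [unconditioned shift]
  vuvigon (rule 3 does not apply)
  giving Midilu vuvigon.
Luminic: *wuwegon
  wuwegon → wuwigon   [vowel merger]
  wuwigon (rule 2 does not apply)
  wuwigon → wowigon   [vowel merger]
  giving Luminic wowigon.
Rashoish: start from *wuwegon.
  rule 1 (unconditioned shift): wuwegon → wuweyon
  rule 2: no change — wuweyon
  rule 3 (vowel merger): wuweyon → woweyon
  rule 4: no change — woweyon
  ⇒ Rashoish woweyon
*wuwegon is the unique common source.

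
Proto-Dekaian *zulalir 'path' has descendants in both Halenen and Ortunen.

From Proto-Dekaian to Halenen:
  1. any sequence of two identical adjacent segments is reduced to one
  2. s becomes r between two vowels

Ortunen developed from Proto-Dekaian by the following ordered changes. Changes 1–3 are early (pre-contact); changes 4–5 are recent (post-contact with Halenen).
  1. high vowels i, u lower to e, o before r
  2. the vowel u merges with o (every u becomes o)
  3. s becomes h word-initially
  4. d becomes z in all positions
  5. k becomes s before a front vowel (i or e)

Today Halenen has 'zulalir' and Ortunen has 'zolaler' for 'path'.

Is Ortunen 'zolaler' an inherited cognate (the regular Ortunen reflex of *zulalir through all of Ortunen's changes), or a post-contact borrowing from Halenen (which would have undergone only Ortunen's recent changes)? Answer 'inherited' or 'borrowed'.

inherited

If inherited, *zulalir would pass through all of Ortunen's changes:
Ortunen: *zulalir > zulaler > zolaler  (by pre-rhotic lowering, vowel merger)
If borrowed from Halenen 'zulalir' after the early changes, it would undergo only the recent ones:
  rule 4 (unconditioned shift): no change (zulalir)
  rule 5 (palatalisation): no change (zulalir)
  ⇒ as a loan: zulalir
Ortunen 'zolaler' matches the inherited outcome exactly, so it is an inherited cognate, not a loan.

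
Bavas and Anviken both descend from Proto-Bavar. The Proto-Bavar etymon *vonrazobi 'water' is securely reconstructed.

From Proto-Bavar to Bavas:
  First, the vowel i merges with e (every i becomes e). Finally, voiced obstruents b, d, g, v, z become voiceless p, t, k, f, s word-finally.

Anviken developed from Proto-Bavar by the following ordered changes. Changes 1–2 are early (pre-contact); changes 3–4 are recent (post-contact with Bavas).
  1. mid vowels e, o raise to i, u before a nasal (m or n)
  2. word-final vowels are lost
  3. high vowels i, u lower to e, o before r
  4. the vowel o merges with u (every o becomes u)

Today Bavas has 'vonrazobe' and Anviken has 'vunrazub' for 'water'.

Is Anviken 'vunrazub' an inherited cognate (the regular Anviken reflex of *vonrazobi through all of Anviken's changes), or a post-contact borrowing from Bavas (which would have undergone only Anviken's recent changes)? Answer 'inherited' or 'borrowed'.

inherited

If inherited, *vonrazobi would pass through all of Anviken's changes:
Anviken: *vonrazobi
  vonrazobi → vunrazobi   [pre-nasal raising]
  vunrazobi → vunrazob   [apocope]
  vunrazob (rule 3 does not apply)
  vunrazob → vunrazub   [vowel merger]
  giving Anviken vunrazub.
If borrowed from Bavas 'vonrazobe' after the early changes, it would undergo only the recent ones:
  rule 3 (pre-rhotic lowering): no change (vonrazobe)
  rule 4 (vowel merger): vonrazobe → vunrazube
  ⇒ as a loan: vunrazube
Anviken 'vunrazub' matches the inherited outcome exactly, so it is an inherited cognate, not a loan.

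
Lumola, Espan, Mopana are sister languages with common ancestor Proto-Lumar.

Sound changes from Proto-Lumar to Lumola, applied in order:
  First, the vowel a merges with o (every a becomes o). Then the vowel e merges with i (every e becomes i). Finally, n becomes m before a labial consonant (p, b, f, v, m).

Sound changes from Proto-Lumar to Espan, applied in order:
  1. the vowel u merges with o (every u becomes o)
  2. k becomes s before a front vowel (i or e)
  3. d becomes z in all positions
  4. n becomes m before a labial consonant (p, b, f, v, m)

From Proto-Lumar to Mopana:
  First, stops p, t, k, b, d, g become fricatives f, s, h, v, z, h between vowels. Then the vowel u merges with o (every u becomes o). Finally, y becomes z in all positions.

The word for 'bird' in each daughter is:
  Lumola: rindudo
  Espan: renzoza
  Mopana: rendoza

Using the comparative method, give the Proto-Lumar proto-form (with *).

*renduda

Position 7: Lumola has o, Espan has a, Mopana has a. Espan preserves a here (none of its changes turn any other segment into a), so the proto-segment is *a.
Position 2: Lumola has i, Espan has e, Mopana has e. Espan preserves e here (none of its changes turn any other segment into e), so the proto-segment is *e.
Continuing position by position gives *renduda; check it forward:
Lumola: *renduda
  renduda → rendudo   [vowel merger]
  rendudo → rindudo   [vowel merger]
  rindudo (rule 3 does not apply)
  giving Lumola rindudo.
Espan: *renduda > rendoda > renzoza  (by vowel merger, unconditioned shift)
Mopana: *renduda
  renduda → renduza   [intervocalic lenition]
  renduza → rendoza   [vowel merger]
  rendoza (rule 3 does not apply)
  giving Mopana rendoza.
No other proto-form is consistent with every reflex, so the reconstruction is *renduda.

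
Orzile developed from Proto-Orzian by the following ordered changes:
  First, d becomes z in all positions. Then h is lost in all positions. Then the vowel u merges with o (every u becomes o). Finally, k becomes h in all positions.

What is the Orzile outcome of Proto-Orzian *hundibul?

Orzile: *hundibul
  hundibul → hunzibul   [unconditioned shift]
  hunzibul → unzibul   [h-loss]
  unzibul → onzibol   [vowel merger]
  onzibol (rule 4 does not apply)
  giving Orzile onzibol.

onzibol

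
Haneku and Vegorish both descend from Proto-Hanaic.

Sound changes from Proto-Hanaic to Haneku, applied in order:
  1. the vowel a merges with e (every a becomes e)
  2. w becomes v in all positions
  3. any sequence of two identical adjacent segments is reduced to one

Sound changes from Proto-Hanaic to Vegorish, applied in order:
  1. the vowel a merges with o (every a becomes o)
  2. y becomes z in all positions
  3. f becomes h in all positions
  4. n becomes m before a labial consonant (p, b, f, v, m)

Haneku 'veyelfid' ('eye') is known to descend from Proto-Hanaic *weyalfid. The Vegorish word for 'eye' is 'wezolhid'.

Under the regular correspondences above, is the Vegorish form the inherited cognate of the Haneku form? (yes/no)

Derive the expected Vegorish reflex of *weyalfid:
Vegorish: *weyalfid
  weyalfid → weyolfid   [vowel merger]
  weyolfid → wezolfid   [unconditioned shift]
  wezolfid → wezolhid   [unconditioned shift]
  wezolhid (rule 4 does not apply)
  giving Vegorish wezolhid.
Vegorish 'wezolhid' matches the regular reflex exactly, so the pair is cognate.

yes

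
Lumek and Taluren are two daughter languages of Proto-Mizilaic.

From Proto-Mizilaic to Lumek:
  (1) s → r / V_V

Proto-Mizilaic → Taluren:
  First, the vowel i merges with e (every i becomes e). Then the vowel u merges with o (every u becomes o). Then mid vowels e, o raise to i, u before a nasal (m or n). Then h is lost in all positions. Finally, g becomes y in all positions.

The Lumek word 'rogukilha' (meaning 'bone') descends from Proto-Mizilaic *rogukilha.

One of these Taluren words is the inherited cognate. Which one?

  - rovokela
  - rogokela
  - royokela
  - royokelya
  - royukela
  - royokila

Taluren: *rogukilha > rogukelha > rogokelha > rogokela > royokela  (by vowel merger, vowel merger, h-loss, unconditioned shift)

royokela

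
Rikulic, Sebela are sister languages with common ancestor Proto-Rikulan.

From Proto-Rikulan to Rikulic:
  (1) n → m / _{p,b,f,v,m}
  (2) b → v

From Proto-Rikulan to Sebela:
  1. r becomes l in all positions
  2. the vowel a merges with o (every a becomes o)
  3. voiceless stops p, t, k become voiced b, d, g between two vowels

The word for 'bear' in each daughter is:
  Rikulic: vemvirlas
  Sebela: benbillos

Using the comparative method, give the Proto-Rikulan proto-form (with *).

Position 3: Rikulic has m, Sebela has n. Sebela preserves n here (none of its changes turn any other segment into n), so the proto-segment is *n.
Position 4: Rikulic has v, Sebela has b. Taking the neighbouring segments as reconstructed: Rikulic v could go back to *b or *v; Sebela b can only go back to *b — the one source consistent with every daughter is *b.
Position 6: Rikulic has r, Sebela has l. Rikulic preserves r here (none of its changes turn any other segment into r), so the proto-segment is *r.
Continuing position by position gives *benbirlas; check it forward:
Rikulic: *benbirlas
  benbirlas → bembirlas   [nasal place assimilation]
  bembirlas → vemvirlas   [unconditioned shift]
  giving Rikulic vemvirlas.
Sebela: *benbirlas > benbillas > benbillos  (by unconditioned shift, vowel merger)
No other proto-form is consistent with every reflex, so the reconstruction is *benbirlas.

*benbirlas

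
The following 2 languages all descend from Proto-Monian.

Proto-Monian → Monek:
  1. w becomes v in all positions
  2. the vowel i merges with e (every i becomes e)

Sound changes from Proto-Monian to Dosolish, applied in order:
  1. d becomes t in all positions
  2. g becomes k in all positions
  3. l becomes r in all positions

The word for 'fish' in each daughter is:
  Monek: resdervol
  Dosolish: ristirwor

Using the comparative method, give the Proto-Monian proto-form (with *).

Position 4: Monek has d, Dosolish has t. Monek preserves d here (none of its changes turn any other segment into d), so the proto-segment is *d.
Position 9: Monek has l, Dosolish has r. Monek preserves l here (none of its changes turn any other segment into l), so the proto-segment is *l.
Continuing position by position gives *risdirwol; check it forward:
Monek: start from *risdirwol.
  rule 1 (unconditioned shift): risdirwol → risdirvol
  rule 2 (vowel merger): risdirvol → resdervol
  ⇒ Monek resdervol
Dosolish: *risdirwol
  risdirwol → ristirwol   [unconditioned shift]
  ristirwol (rule 2 does not apply)
  ristirwol → ristirwor   [unconditioned shift]
  giving Dosolish ristirwor.
*risdirwol is the unique common source.

*risdirwol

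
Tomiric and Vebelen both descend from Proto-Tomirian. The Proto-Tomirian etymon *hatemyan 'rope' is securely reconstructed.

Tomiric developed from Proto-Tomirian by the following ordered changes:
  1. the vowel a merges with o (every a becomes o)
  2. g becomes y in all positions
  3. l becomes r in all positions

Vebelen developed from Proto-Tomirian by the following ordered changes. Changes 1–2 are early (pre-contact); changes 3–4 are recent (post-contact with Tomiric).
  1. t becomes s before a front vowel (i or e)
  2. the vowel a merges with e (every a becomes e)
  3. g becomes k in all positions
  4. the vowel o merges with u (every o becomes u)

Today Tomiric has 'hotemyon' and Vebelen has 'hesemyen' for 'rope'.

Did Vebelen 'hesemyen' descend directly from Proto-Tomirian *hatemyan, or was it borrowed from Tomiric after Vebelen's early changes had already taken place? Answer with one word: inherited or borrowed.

If inherited, *hatemyan would pass through all of Vebelen's changes:
Vebelen: start from *hatemyan.
  rule 1 (palatalisation): hatemyan → hasemyan
  rule 2 (vowel merger): hasemyan → hesemyen
  rule 3: no change — hesemyen
  rule 4: no change — hesemyen
  ⇒ Vebelen hesemyen
If borrowed from Tomiric 'hotemyon' after the early changes, it would undergo only the recent ones:
  rule 3 (unconditioned shift): no change (hotemyon)
  rule 4 (vowel merger): hotemyon → hutemyun
  ⇒ as a loan: hutemyun
Vebelen 'hesemyen' matches the inherited outcome exactly, so it is an inherited cognate, not a loan.

inherited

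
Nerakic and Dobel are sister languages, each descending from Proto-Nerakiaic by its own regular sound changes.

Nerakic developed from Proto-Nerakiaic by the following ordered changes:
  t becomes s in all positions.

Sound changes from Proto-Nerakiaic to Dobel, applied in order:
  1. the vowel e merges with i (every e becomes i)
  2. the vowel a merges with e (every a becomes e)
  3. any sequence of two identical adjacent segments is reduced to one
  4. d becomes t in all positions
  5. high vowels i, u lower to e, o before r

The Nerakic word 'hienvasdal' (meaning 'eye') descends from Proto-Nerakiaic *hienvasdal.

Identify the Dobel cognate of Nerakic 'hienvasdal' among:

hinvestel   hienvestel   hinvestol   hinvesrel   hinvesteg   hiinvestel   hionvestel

Dobel: *hienvasdal
  hienvasdal → hiinvasdal   [vowel merger]
  hiinvasdal → hiinvesdel   [vowel merger]
  hiinvesdel → hinvesdel   [degemination]
  hinvesdel → hinvestel   [unconditioned shift]
  hinvestel (rule 5 does not apply)
  giving Dobel hinvestel.
Only 'hinvestel' matches the regular Dobel development of *hienvasdal.

hinvestel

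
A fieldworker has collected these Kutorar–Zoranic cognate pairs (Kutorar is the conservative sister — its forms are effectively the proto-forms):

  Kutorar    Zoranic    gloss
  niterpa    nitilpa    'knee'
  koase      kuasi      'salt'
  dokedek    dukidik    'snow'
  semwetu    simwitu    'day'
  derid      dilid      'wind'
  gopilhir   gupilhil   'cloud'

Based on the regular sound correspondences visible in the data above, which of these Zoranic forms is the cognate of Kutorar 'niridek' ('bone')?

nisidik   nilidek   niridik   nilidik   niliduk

derid ~ dilid — Kutorar r corresponds to Zoranic l between vowels (before a front vowel).
dokedek ~ dukidik, semwetu ~ simwitu — Kutorar e corresponds to Zoranic i after a consonant, before a consonant other than r, m, n, p, b, f, v.
Applying these to Kutorar 'niridek':
  niridek → nilidek   (r→l between vowels (before a front vowel))
  nilidek → nilidik   (e→i after a consonant, before a consonant other than r, m, n, p, b, f, v)
So the Zoranic cognate is 'nilidik'.

nilidik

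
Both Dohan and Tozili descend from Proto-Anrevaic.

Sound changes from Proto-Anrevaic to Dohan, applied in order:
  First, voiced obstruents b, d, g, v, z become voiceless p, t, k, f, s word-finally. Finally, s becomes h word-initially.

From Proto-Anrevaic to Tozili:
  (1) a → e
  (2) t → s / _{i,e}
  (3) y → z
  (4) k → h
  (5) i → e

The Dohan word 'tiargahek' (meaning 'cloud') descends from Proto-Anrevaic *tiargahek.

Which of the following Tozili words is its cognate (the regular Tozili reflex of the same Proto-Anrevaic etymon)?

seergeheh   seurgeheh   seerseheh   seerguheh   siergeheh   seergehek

Tozili: *tiargahek
  tiargahek → tiergehek   [vowel merger]
  tiergehek → siergehek   [palatalisation]
  siergehek (rule 3 does not apply)
  siergehek → siergeheh   [unconditioned shift]
  siergeheh → seergeheh   [vowel merger]
  giving Tozili seergeheh.
The other candidates each miss or misapply at least one Tozili change.

seergeheh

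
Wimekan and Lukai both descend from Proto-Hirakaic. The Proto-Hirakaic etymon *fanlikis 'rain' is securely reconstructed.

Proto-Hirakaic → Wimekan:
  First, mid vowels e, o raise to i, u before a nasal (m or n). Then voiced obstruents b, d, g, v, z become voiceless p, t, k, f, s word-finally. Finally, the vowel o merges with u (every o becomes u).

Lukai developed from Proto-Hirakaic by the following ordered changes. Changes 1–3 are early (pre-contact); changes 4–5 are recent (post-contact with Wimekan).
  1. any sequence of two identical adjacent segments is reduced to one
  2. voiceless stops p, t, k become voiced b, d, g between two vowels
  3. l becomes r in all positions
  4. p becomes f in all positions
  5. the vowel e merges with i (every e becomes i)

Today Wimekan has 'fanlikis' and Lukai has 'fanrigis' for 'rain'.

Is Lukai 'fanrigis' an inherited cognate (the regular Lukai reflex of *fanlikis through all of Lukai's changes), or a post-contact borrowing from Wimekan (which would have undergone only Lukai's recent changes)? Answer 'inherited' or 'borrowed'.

inherited

If inherited, *fanlikis would pass through all of Lukai's changes:
Lukai: start from *fanlikis.
  rule 1: no change — fanlikis
  rule 2 (intervocalic voicing): fanlikis → fanligis
  rule 3 (unconditioned shift): fanligis → fanrigis
  rule 4: no change — fanrigis
  rule 5: no change — fanrigis
  ⇒ Lukai fanrigis
If borrowed from Wimekan 'fanlikis' after the early changes, it would undergo only the recent ones:
  rule 4 (unconditioned shift): no change (fanlikis)
  rule 5 (vowel merger): no change (fanlikis)
  ⇒ as a loan: fanlikis
Lukai 'fanrigis' matches the inherited outcome exactly, so it is an inherited cognate, not a loan.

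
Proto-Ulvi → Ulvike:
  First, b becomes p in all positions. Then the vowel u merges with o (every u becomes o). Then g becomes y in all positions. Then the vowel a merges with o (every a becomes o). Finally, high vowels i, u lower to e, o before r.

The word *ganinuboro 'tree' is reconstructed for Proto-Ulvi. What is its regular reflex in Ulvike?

yoninoporo

Ulvike: *ganinuboro
  ganinuboro → ganinuporo   [unconditioned shift]
  ganinuporo → ganinoporo   [vowel merger]
  ganinoporo → yaninoporo   [unconditioned shift]
  yaninoporo → yoninoporo   [vowel merger]
  yoninoporo (rule 5 does not apply)
  giving Ulvike yoninoporo.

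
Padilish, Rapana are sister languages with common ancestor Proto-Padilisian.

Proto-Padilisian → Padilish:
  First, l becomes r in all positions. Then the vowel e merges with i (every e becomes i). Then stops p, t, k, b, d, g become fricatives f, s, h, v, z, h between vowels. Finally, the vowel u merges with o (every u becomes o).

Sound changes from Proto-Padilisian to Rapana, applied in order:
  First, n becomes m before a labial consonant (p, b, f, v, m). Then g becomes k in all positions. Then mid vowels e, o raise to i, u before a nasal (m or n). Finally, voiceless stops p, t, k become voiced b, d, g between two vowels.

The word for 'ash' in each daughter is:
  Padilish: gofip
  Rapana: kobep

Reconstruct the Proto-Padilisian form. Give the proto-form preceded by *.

*gopep

Position 1: Padilish has g, Rapana has k. Padilish preserves g here (none of its changes turn any other segment into g), so the proto-segment is *g.
Position 4: Padilish has i, Rapana has e. Rapana preserves e here (none of its changes turn any other segment into e), so the proto-segment is *e.
Position 3: Padilish has f, Rapana has b. Taking the neighbouring segments as reconstructed: Padilish f could go back to *p or *f; Rapana b could go back to *p or *b — the one source consistent with every daughter is *p.
Verify the candidate proto-form against each daughter:
Padilish: start from *gopep.
  rule 1: no change — gopep
  rule 2 (vowel merger): gopep → gopip
  rule 3 (intervocalic lenition): gopip → gofip
  rule 4: no change — gofip
  ⇒ Padilish gofip
Rapana: *gopep
  gopep (rule 1 does not apply)
  gopep → kopep   [unconditioned shift]
  kopep (rule 3 does not apply)
  kopep → kobep   [intervocalic voicing]
  giving Rapana kobep.
*gopep is the unique common source.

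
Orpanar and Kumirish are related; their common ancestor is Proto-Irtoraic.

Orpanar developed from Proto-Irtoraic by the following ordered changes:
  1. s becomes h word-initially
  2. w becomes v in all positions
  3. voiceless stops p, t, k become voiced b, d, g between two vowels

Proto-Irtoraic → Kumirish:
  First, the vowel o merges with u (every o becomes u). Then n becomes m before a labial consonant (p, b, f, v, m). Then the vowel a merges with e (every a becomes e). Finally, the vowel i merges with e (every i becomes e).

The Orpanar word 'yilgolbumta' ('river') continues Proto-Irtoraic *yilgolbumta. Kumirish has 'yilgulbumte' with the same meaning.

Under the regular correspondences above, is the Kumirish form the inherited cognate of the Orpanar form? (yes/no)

no

Derive the expected Kumirish reflex of *yilgolbumta:
Kumirish: start from *yilgolbumta.
  rule 1 (vowel merger): yilgolbumta → yilgulbumta
  rule 2: no change — yilgulbumta
  rule 3 (vowel merger): yilgulbumta → yilgulbumte
  rule 4 (vowel merger): yilgulbumte → yelgulbumte
  ⇒ Kumirish yelgulbumte
The regular Kumirish reflex would be 'yelgulbumte', but the attested form is 'yilgulbumte'. The correspondence is irregular, so they are not cognates (the Kumirish form has a different source).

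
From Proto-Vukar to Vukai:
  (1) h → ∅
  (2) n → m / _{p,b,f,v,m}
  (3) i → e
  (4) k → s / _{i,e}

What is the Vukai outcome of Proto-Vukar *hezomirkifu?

Vukai: *hezomirkifu > ezomirkifu > ezomerkefu > ezomersefu  (by h-loss, vowel merger, palatalisation)

ezomersefu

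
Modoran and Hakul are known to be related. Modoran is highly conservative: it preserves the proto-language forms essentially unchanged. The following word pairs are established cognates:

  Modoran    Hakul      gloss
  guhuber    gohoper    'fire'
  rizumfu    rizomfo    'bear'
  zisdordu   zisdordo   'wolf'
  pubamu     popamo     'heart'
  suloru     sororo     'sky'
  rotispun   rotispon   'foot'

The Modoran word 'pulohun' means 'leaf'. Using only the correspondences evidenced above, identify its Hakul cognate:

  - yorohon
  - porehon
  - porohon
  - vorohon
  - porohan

porohon

guhuber ~ gohoper, suloru ~ sororo — Modoran u corresponds to Hakul o after a consonant, before a consonant other than r, m, n, p, b, f, v.
suloru ~ sororo — Modoran l corresponds to Hakul r between vowels (before a back vowel).
rotispun ~ rotispon — Modoran u corresponds to Hakul o after a consonant, before a nasal.
Applying these to Modoran 'pulohun':
  pulohun → polohun   (u→o after a consonant, before a consonant other than r, m, n, p, b, f, v)
  polohun → porohun   (l→r between vowels (before a back vowel))
  porohun → porohon   (u→o after a consonant, before a nasal)
So the Hakul cognate is 'porohon'.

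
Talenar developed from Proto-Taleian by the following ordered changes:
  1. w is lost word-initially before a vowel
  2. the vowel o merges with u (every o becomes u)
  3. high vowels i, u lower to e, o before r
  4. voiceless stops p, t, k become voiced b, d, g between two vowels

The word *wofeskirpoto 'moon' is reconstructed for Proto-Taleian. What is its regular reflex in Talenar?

ufeskerpudu

Talenar: start from *wofeskirpoto.
  rule 1 (glide loss): wofeskirpoto → ofeskirpoto
  rule 2 (vowel merger): ofeskirpoto → ufeskirputu
  rule 3 (pre-rhotic lowering): ufeskirputu → ufeskerputu
  rule 4 (intervocalic voicing): ufeskerputu → ufeskerpudu
  ⇒ Talenar ufeskerpudu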